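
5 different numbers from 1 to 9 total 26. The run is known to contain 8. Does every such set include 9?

Counterexample: {1,4,6,7,8} sums to 26 under that restriction without using 9.

No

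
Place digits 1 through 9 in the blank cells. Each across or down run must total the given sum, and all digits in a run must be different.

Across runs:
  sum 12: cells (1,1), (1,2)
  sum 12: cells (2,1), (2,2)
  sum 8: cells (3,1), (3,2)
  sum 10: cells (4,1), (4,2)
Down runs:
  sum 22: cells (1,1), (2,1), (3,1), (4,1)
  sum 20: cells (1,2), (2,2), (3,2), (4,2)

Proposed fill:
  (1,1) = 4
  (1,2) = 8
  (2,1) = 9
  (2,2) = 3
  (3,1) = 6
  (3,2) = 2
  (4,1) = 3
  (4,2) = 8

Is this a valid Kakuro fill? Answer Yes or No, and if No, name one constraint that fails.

No — the across run (4,1)–(4,2) sums to 11, not 10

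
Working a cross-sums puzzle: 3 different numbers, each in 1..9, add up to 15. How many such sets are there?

3 distinct digits from 1–9 sum between 6 and 24.

8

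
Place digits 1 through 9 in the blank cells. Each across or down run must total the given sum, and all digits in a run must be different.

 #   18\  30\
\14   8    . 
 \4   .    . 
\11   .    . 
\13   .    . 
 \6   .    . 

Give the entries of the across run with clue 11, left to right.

3 8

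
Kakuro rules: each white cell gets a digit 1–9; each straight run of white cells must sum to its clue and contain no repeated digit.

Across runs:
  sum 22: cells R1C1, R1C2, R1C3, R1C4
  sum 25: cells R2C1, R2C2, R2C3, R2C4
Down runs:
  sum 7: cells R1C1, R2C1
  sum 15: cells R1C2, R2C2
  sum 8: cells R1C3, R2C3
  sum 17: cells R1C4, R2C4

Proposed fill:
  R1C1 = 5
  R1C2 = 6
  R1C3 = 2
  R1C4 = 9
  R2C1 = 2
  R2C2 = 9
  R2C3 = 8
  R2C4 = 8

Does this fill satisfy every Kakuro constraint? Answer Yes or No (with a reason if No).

No — the across run R2C1–R2C4 sums to 27, not 25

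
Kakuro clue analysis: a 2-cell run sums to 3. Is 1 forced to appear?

The only way to make 3 from 2 distinct digits is {1,2}, which contains 1.

Yes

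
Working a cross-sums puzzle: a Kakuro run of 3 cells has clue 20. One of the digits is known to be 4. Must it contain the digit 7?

Yes

The only way to make 20 from 3 distinct digits under that restriction is {4,7,9}, which contains 7.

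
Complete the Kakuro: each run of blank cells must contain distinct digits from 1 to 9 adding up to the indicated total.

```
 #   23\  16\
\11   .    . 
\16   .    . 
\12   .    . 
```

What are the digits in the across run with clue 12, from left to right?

16 in 2 cells must be {7,9}; 23 in 3 cells must be {6,8,9}.
The 16 across and the 23 down share only 9, so R2C1 = 9.
R2C2 = 16 − 9 = 7 completes the 16 across.
Given what's placed, R3C1 must be 8 to fit the 12 across and 23 down.
R3C2 = 12 − 8 = 4 completes the 12 across.
R1C1 = 23 − 17 = 6 completes the 23 down.
R1C2 = 11 − 6 = 5 completes the 11 across.

8, 4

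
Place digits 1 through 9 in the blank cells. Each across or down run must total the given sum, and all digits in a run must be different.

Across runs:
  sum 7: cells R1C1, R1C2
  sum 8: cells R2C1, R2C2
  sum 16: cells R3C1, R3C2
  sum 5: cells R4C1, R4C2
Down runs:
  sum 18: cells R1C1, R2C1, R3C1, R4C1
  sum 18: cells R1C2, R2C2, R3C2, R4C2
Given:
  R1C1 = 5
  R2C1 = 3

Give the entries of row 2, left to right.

16 in 2 cells must be {7,9}.
R1C2 = 7 − 5 = 2 completes the 7 across.
R2C2 = 8 − 3 = 5 completes the 8 across.
Given what's placed, R3C1 must be 9 to fit the 16 across and 18 down.
R3C2 = 16 − 9 = 7 completes the 16 across.
R4C1 = 18 − 17 = 1 completes the 18 down.
R4C2 = 5 − 1 = 4 completes the 5 across.

3 5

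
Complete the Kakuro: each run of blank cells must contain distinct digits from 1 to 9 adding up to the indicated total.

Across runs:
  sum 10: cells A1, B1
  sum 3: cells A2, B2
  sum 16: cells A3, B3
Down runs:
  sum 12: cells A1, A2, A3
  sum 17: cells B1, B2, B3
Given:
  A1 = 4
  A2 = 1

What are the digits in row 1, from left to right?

4 6

3 in 2 cells must be {1,2}; 16 in 2 cells must be {7,9}.
B1 = 10 − 4 = 6 completes the 10 across.
B2 = 3 − 1 = 2 completes the 3 across.
A3 = 12 − 5 = 7 completes the 12 down.
B3 = 16 − 7 = 9 completes the 16 across.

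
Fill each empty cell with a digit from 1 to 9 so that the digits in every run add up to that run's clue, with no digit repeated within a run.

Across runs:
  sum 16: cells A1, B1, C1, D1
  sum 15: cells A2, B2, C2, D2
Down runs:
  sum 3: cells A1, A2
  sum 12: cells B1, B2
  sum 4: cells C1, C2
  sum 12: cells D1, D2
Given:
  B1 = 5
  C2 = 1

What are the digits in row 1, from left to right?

1 5 3 7

3 in 2 cells must be {1,2}; 4 in 2 cells must be {1,3}.
C1 = 4 − 1 = 3 completes the 4 down.
Given what's placed, D1 must be 7 to fit the 16 across and 12 down.
Given what's placed, A2 must be 2 to fit the 15 across and 3 down.
B2 = 12 − 5 = 7 completes the 12 down.
D2 = 15 − 10 = 5 completes the 15 across.
A1 = 16 − 15 = 1 completes the 16 across.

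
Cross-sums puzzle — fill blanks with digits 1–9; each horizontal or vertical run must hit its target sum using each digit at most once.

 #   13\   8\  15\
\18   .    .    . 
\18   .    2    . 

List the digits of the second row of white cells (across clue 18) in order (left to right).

9 2 7

R1C2 = 8 − 2 = 6 completes the 8 down.
No cell is forced outright now. R2C1 can only be 7 or 9 (the digits allowed by both its 18 across and its 13 down). If R2C1 = 7: then R1C1 would have to be in {3,4,5,7,8,9} for the 18 across but in {6} for the 13 down — contradiction. So R2C1 = 9.
R1C1 = 13 − 9 = 4 completes the 13 down.
R1C3 = 18 − 10 = 8 completes the 18 across.
R2C3 = 18 − 11 = 7 completes the 18 across.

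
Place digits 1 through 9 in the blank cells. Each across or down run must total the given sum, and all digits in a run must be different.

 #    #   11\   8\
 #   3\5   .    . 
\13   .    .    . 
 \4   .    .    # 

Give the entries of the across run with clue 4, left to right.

1, 3

4 in 2 cells must be {1,3}; 3 in 2 cells must be {1,2}.
The 4 across and the 3 down share only 1, so R3C1 = 1.
R3C2 = 4 − 1 = 3 completes the 4 across.
R2C1 = 3 − 1 = 2 completes the 3 down.
No cell is forced outright now. R1C2 can only be 1 or 2 (the digits allowed by both its 5 across and its 11 down). If R1C2 = 1: then R1C3 would have to be in {4} for the 5 across but in {1,2,3,5,6,7} for the 8 down — contradiction. So R1C2 = 2.
R1C3 = 5 − 2 = 3 completes the 5 across.
R2C2 = 11 − 5 = 6 completes the 11 down.
R2C3 = 13 − 8 = 5 completes the 13 across.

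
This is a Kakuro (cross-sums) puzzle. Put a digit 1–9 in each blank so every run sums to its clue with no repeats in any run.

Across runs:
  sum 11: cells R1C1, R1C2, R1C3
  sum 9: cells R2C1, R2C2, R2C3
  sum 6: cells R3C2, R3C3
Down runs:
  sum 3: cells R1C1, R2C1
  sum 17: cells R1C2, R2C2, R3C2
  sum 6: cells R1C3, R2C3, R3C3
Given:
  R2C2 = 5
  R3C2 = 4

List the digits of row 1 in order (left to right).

2 8 1

3 in 2 cells must be {1,2}; 6 in 3 cells must be {1,2,3}.
R1C2 = 17 − 9 = 8 completes the 17 down.
Given what's placed, R2C1 must be 1 to fit the 9 across and 3 down.
R2C3 = 9 − 6 = 3 completes the 9 across.
R3C3 = 6 − 4 = 2 completes the 6 across.
R1C1 = 3 − 1 = 2 completes the 3 down.
R1C3 = 11 − 10 = 1 completes the 11 across.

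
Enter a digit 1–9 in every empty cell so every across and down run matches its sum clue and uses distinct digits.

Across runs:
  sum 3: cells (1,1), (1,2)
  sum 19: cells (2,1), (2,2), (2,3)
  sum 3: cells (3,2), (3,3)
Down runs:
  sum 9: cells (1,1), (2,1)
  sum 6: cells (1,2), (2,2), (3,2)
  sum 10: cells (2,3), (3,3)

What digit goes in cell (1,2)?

3 in 2 cells must be {1,2}; 6 in 3 cells must be {1,2,3}.
Nothing is forced directly, so branch on (1,1), whose candidates are 1 or 2. If (1,1) = 1: that forces (1,2) = 2, (2,1) = 8, after which (2,2) would have to be in {2,4,5,6,7,9} for the 19 across but in {1,3} for the 6 down — contradiction. So (1,1) = 2.
(1,2) = 3 − 2 = 1 completes the 3 across.
(2,1) = 9 − 2 = 7 completes the 9 down.
(2,2) = 3: the only remaining digit allowed by both the 19 across and the 6 down.
(2,3) = 19 − 10 = 9 completes the 19 across.
(3,2) = 6 − 4 = 2 completes the 6 down.
(3,3) = 3 − 2 = 1 completes the 3 across.

1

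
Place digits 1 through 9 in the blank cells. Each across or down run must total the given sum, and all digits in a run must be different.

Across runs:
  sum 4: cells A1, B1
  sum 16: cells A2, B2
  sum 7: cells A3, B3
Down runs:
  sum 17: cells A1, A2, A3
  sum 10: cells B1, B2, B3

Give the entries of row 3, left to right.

5, 2

4 in 2 cells must be {1,3}; 16 in 2 cells must be {7,9}.
The 16 across and the 10 down share only 7, so B2 = 7.
Given what's placed, B1 must be 1 to fit the 4 across and 10 down.
A2 = 16 − 7 = 9 completes the 16 across.
B3 = 10 − 8 = 2 completes the 10 down.
A1 = 4 − 1 = 3 completes the 4 across.
A3 = 7 − 2 = 5 completes the 7 across.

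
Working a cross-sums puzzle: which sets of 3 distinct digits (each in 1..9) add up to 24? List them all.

{7,8,9}

3 distinct digits from 1–9 sum between 6 and 24.
Only one set works: {7,8,9}.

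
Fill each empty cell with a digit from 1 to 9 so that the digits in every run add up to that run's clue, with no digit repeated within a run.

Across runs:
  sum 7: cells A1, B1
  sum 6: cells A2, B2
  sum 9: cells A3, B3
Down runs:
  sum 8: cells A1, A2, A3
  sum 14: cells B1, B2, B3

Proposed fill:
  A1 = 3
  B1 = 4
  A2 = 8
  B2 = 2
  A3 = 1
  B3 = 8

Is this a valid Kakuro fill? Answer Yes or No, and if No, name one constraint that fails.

No — the across run A2–B2 sums to 10, not 6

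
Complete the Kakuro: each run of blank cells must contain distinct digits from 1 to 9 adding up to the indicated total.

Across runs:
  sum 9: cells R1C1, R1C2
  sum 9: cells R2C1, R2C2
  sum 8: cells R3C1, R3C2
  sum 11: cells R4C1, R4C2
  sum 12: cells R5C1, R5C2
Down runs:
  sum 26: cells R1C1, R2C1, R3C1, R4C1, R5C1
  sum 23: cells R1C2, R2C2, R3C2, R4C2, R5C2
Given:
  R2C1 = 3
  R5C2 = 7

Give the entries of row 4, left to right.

8 3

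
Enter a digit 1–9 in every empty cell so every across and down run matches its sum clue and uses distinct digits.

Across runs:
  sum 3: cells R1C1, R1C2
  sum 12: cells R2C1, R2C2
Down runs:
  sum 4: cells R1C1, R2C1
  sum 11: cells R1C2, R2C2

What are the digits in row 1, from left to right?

1, 2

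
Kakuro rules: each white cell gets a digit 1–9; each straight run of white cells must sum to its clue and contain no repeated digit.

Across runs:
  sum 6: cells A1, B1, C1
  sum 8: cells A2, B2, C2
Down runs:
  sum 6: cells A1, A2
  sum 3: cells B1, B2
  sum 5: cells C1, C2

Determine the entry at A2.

5

6 in 3 cells must be {1,2,3}; 3 in 2 cells must be {1,2}.
Nothing is forced directly, so branch on A1, whose candidates are 1 or 2. If A1 = 2: that forces B1 = 1, C1 = 3, A2 = 4, after which B2 would have to be in {1,3} for the 8 across but in {2} for the 3 down — contradiction. So A1 = 1.
Given what's placed, B1 must be 2 to fit the 6 across and 3 down.
C1 = 6 − 3 = 3 completes the 6 across.
A2 = 6 − 1 = 5 completes the 6 down.
B2 = 3 − 2 = 1 completes the 3 down.
C2 = 8 − 6 = 2 completes the 8 across.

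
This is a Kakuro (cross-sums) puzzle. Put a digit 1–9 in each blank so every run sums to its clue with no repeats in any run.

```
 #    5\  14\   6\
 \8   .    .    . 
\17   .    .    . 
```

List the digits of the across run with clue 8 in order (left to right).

2, 5, 1

The 8 across and the 14 down share only 5, so R1C2 = 5.
R2C2 = 14 − 5 = 9 completes the 14 down.
Nothing is forced directly, so branch on R1C1, whose candidates are 1 or 2. If R1C1 = 1: that forces R1C3 = 2, after which R2C1 would have to be in {1,2,3,5,6,7} for the 17 across but in {4} for the 5 down — contradiction. So R1C1 = 2.
R1C3 = 8 − 7 = 1 completes the 8 across.
R2C1 = 5 − 2 = 3 completes the 5 down.
R2C3 = 17 − 12 = 5 completes the 17 across.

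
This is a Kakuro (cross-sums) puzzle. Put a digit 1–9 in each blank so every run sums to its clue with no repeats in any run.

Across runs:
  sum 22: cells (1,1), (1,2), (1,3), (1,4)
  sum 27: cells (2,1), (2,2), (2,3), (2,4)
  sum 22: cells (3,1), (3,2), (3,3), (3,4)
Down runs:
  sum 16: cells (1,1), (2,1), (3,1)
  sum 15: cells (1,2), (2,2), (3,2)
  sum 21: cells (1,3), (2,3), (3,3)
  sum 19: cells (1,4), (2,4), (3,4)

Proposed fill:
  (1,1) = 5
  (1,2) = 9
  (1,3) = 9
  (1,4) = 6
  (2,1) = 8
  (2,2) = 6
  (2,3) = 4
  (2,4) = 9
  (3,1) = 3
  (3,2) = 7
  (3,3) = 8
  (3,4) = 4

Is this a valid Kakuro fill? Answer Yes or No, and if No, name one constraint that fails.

No — the across run (1,1)–(1,4) sums to 29, not 22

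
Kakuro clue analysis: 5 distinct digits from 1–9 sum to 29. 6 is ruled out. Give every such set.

5 distinct digits from 1–9 sum between 15 and 35.
Dropping sets that contain 6.

{1,4,7,8,9}; {2,3,7,8,9}; {3,4,5,8,9}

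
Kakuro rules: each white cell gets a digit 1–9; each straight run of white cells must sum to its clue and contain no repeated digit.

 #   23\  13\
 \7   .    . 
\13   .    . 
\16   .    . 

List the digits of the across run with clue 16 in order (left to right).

9 7

16 in 2 cells must be {7,9}; 23 in 3 cells must be {6,8,9}.
The 7 across and the 23 down share only 6, so R1C1 = 6.
R1C2 = 7 − 6 = 1 completes the 7 across.
Given what's placed, R3C1 must be 9 to fit the 16 across and 23 down.
R3C2 = 16 − 9 = 7 completes the 16 across.
R2C1 = 23 − 15 = 8 completes the 23 down.
R2C2 = 13 − 8 = 5 completes the 13 across.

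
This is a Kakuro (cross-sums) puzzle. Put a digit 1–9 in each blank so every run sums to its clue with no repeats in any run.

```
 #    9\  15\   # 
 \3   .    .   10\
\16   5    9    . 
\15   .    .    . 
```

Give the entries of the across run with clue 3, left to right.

3 in 2 cells must be {1,2}.
Given what's placed, R1C1 must be 1 to fit the 3 across and 9 down.
R1C2 = 3 − 1 = 2 completes the 3 across.
R2C3 = 16 − 14 = 2 completes the 16 across.
R3C1 = 9 − 6 = 3 completes the 9 down.
R3C2 = 15 − 11 = 4 completes the 15 down.
R3C3 = 15 − 7 = 8 completes the 15 across.

1, 2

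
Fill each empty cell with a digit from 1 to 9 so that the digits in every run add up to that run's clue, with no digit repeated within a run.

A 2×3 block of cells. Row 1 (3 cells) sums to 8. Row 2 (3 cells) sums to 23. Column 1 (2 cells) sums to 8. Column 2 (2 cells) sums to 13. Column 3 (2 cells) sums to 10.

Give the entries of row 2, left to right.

6, 8, 9

23 in 3 cells must be {6,8,9}.
The 23 across and the 8 down share only 6, so (2,1) = 6.
(1,1) = 8 − 6 = 2 completes the 8 down.
Given what's placed, (1,2) must be 5 to fit the 8 across and 13 down.
(1,3) = 8 − 7 = 1 completes the 8 across.
(2,2) = 13 − 5 = 8 completes the 13 down.
(2,3) = 23 − 14 = 9 completes the 23 across.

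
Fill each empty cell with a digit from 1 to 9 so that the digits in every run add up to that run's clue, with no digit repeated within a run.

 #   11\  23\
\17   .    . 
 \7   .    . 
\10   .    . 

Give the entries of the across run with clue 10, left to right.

17 in 2 cells must be {8,9}; 23 in 3 cells must be {6,8,9}.
The 17 across and the 11 down share only 8, so R1C1 = 8.
R1C2 = 17 − 8 = 9 completes the 17 across.
Given what's placed, R2C2 must be 6 to fit the 7 across and 23 down.
R3C2 = 23 − 15 = 8 completes the 23 down.
R2C1 = 7 − 6 = 1 completes the 7 across.
R3C1 = 10 − 8 = 2 completes the 10 across.

2 8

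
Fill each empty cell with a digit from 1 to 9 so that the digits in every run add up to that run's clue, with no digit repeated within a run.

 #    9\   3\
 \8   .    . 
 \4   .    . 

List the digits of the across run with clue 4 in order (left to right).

4 in 2 cells must be {1,3}; 3 in 2 cells must be {1,2}.
The 4 across and the 3 down share only 1, so R2C2 = 1.
R1C2 = 3 − 1 = 2 completes the 3 down.
R2C1 = 4 − 1 = 3 completes the 4 across.
R1C1 = 8 − 2 = 6 completes the 8 across.

3 1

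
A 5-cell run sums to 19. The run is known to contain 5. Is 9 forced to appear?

Counterexample: {1,2,3,5,8} sums to 19 under that restriction without using 9.

No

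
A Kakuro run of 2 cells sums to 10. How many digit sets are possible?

4

2 distinct digits from 1–9 sum between 3 and 17.
Enumerating: {1,9}, {2,8}, {3,7}, {4,6}.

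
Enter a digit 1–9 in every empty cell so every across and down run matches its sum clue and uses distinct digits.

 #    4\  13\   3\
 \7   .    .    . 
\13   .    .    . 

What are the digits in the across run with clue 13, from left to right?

3, 9, 1

7 in 3 cells must be {1,2,4}; 4 in 2 cells must be {1,3}; 3 in 2 cells must be {1,2}.
The 7 across and the 4 down share only 1, so R1C1 = 1.
Given what's placed, R1C2 must be 4 to fit the 7 across and 13 down.
R1C3 = 7 − 5 = 2 completes the 7 across.
R2C1 = 4 − 1 = 3 completes the 4 down.
R2C2 = 13 − 4 = 9 completes the 13 down.
R2C3 = 13 − 12 = 1 completes the 13 across.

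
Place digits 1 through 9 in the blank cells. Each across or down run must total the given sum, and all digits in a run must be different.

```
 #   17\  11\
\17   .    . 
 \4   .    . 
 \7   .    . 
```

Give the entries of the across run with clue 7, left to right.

17 in 2 cells must be {8,9}; 4 in 2 cells must be {1,3}.
The 17 across and the 11 down share only 8, so R1C2 = 8.
Given what's placed, R2C2 must be 1 to fit the 4 across and 11 down.
R3C2 = 11 − 9 = 2 completes the 11 down.
R1C1 = 17 − 8 = 9 completes the 17 across.
R2C1 = 4 − 1 = 3 completes the 4 across.
R3C1 = 7 − 2 = 5 completes the 7 across.

5 2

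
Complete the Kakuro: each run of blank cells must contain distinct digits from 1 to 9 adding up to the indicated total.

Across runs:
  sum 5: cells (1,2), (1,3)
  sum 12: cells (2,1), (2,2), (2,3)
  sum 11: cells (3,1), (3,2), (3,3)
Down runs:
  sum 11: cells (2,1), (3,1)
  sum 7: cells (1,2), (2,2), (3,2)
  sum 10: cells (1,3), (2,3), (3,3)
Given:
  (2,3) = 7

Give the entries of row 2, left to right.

7 in 3 cells must be {1,2,4}.
Nothing is forced directly, so branch on (1,3), whose candidates are 1 or 2. If (1,3) = 2: then (1,2) would have to be in {3} for the 5 across but in {1,2,4} for the 7 down — contradiction. So (1,3) = 1.
(1,2) = 5 − 1 = 4 completes the 5 across.
(3,3) = 10 − 8 = 2 completes the 10 down.
Given what's placed, (3,2) must be 1 to fit the 11 across and 7 down.
(2,2) = 7 − 5 = 2 completes the 7 down.
(3,1) = 11 − 3 = 8 completes the 11 across.
(2,1) = 12 − 9 = 3 completes the 12 across.

3, 2, 7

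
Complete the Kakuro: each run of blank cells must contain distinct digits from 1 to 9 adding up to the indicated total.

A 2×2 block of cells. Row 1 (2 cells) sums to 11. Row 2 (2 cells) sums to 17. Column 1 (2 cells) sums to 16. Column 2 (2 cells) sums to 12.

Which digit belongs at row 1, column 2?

4

17 in 2 cells must be {8,9}; 16 in 2 cells must be {7,9}.
The 17 across and the 16 down share only 9, so (2,1) = 9.
(2,2) = 17 − 9 = 8 completes the 17 across.
(1,1) = 16 − 9 = 7 completes the 16 down.
(1,2) = 11 − 7 = 4 completes the 11 across.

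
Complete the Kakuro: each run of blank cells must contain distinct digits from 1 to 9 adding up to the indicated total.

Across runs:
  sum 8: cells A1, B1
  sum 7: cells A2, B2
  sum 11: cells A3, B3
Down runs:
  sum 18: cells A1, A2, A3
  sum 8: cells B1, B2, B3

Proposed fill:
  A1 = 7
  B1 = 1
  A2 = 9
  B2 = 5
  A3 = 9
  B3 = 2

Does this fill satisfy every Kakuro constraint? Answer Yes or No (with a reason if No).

No — the down run A1–A3 sums to 25, not 18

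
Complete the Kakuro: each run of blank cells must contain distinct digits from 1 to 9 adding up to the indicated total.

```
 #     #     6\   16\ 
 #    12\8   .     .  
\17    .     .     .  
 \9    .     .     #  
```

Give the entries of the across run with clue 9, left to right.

6 in 3 cells must be {1,2,3}; 16 in 2 cells must be {7,9}.
The 8 across and the 16 down share only 7, so R1C3 = 7.
R2C3 = 16 − 7 = 9 completes the 16 down.
R1C2 = 8 − 7 = 1 completes the 8 across.
No cell is forced outright now. R2C2 can only be 2 or 3 (the digits allowed by both its 17 across and its 6 down). If R2C2 = 2: then R2C1 would have to be in {6} for the 17 across but in {3,4,5,7,8,9} for the 12 down — contradiction. So R2C2 = 3.
R2C1 = 17 − 12 = 5 completes the 17 across.
R3C1 = 12 − 5 = 7 completes the 12 down.
R3C2 = 9 − 7 = 2 completes the 9 across.

7 2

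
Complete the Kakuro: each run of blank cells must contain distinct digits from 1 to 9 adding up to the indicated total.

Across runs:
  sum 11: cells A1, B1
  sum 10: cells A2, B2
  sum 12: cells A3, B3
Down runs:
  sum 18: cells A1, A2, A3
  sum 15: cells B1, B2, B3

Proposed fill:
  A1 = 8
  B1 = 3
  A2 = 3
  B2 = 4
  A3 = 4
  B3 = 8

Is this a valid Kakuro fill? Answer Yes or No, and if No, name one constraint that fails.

No — the down run A1–A3 sums to 15, not 18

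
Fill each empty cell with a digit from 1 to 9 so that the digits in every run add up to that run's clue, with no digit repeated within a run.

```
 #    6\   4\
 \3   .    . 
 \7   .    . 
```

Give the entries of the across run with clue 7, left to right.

4 3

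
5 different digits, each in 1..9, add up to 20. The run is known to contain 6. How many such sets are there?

5 distinct digits from 1–9 sum between 15 and 35.
Keeping only sets containing 6.
Enumerating: {1,2,3,6,8}, {1,2,4,6,7}, {2,3,4,5,6}.

3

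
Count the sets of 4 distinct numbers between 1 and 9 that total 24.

4 distinct digits from 1–9 sum between 10 and 30.

8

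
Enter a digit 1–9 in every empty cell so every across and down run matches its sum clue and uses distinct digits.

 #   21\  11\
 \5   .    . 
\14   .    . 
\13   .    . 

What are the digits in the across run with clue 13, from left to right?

9 4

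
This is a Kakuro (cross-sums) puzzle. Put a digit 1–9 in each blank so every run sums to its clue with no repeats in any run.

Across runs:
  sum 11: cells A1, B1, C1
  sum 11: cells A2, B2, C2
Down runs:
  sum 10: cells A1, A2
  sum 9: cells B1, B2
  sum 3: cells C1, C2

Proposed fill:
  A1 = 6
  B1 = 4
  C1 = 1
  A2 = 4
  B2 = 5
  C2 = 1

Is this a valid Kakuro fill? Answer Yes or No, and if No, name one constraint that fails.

No — the down run C1–C2 sums to 2, not 3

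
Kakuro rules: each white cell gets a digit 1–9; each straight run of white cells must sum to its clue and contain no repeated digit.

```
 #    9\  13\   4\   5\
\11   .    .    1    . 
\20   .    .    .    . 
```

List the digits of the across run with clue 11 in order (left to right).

11 in 4 cells must be {1,2,3,5}; 4 in 2 cells must be {1,3}.
Given what's placed, R1C2 must be 5 to fit the 11 across and 13 down.
R2C2 = 13 − 5 = 8 completes the 13 down.
R2C3 = 4 − 1 = 3 completes the 4 down.
No cell is forced outright now. R2C4 can only be 2 or 4 (the digits allowed by both its 20 across and its 5 down). If R2C4 = 4: then R1C4 would have to be in {2,3} for the 11 across but in {1} for the 5 down — contradiction. So R2C4 = 2.
R1C4 = 5 − 2 = 3 completes the 5 down.
R2C1 = 20 − 13 = 7 completes the 20 across.
R1C1 = 11 − 9 = 2 completes the 11 across.

2 5 1 3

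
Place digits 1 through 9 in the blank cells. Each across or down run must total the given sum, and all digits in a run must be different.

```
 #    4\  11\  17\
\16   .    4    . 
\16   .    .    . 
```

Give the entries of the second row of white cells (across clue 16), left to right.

1 7 8

4 in 2 cells must be {1,3}; 17 in 2 cells must be {8,9}.
Given what's placed, R1C1 must be 3 to fit the 16 across and 4 down.
R1C3 = 16 − 7 = 9 completes the 16 across.
R2C1 = 4 − 3 = 1 completes the 4 down.
R2C2 = 11 − 4 = 7 completes the 11 down.
R2C3 = 16 − 8 = 8 completes the 16 across.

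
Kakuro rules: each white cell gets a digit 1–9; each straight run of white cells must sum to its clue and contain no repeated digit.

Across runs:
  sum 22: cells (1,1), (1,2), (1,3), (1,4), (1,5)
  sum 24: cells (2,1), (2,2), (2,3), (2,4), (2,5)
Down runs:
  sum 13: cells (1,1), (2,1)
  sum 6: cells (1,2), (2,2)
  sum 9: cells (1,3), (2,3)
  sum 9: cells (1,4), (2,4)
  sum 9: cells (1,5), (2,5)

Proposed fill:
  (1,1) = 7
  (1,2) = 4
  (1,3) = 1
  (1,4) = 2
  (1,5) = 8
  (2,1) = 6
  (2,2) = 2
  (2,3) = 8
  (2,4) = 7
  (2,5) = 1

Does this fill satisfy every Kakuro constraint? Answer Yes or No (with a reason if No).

Yes

Across: 7+4+1+2+8=22; 6+2+8+7+1=24. Down: 7+6=13; 4+2=6; 1+8=9; 2+7=9; 8+1=9. No digit repeats within any run.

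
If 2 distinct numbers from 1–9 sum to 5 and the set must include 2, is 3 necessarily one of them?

Yes

The only way to make 5 from 2 distinct digits under that restriction is {2,3}, which contains 3.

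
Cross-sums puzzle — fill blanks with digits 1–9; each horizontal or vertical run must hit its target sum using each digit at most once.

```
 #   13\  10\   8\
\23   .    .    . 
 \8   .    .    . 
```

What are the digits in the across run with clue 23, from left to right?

8 9 6

23 in 3 cells must be {6,8,9}.
The 23 across and the 8 down share only 6, so R1C3 = 6.
R2C3 = 8 − 6 = 2 completes the 8 down.
Given what's placed, R2C1 must be 5 to fit the 8 across and 13 down.
R2C2 = 8 − 7 = 1 completes the 8 across.
R1C1 = 13 − 5 = 8 completes the 13 down.
R1C2 = 23 − 14 = 9 completes the 23 across.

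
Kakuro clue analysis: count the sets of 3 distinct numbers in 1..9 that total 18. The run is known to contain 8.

3 distinct digits from 1–9 sum between 6 and 24.
Keeping only sets containing 8.
Enumerating: {1,8,9}, {3,7,8}, {4,6,8}.

3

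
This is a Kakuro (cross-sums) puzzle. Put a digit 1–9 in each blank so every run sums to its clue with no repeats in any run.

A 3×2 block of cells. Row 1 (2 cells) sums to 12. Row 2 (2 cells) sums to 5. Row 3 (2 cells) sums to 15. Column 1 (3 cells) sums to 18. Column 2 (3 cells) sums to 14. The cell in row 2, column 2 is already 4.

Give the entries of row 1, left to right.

9 3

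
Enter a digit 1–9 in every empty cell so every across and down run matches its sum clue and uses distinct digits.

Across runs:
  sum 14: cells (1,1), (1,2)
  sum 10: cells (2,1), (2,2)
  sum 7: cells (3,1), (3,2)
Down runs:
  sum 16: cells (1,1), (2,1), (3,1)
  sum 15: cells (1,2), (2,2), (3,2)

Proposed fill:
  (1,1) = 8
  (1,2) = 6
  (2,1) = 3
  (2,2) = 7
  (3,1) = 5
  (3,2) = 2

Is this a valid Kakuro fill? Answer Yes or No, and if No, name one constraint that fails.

Across: 8+6=14; 3+7=10; 5+2=7. Down: 8+3+5=16; 6+7+2=15. No digit repeats within any run.

Yes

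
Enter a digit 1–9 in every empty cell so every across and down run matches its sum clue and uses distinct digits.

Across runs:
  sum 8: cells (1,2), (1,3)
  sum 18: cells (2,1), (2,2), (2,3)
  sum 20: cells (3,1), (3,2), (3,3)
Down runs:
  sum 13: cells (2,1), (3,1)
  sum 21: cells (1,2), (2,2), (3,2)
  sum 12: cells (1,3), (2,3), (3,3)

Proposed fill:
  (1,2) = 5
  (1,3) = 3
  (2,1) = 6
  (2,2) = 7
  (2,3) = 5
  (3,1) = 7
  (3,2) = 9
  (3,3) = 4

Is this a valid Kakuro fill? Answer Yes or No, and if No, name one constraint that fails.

Yes

Across: 5+3=8; 6+7+5=18; 7+9+4=20. Down: 6+7=13; 5+7+9=21; 3+5+4=12. No digit repeats within any run.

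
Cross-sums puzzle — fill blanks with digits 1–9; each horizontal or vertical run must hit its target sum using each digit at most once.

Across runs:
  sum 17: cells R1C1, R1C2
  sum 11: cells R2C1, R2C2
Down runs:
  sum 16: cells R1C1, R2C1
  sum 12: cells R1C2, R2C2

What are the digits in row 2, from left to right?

7, 4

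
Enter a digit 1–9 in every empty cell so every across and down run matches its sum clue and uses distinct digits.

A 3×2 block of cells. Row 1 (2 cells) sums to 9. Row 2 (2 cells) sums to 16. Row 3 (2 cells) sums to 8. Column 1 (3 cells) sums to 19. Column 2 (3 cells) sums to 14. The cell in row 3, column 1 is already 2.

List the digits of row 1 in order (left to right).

16 in 2 cells must be {7,9}.
Given what's placed, (1,1) must be 8 to fit the 9 across and 19 down.
(1,2) = 9 − 8 = 1 completes the 9 across.
(2,1) = 19 − 10 = 9 completes the 19 down.
(2,2) = 16 − 9 = 7 completes the 16 across.
(3,2) = 8 − 2 = 6 completes the 8 across.

8, 1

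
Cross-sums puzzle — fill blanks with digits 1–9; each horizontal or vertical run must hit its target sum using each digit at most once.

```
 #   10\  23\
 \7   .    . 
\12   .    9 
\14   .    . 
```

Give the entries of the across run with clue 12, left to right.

23 in 3 cells must be {6,8,9}.
R1C2 = 6: the only remaining digit allowed by both the 7 across and the 23 down.
R2C1 = 12 − 9 = 3 completes the 12 across.
R3C2 = 23 − 15 = 8 completes the 23 down.
R1C1 = 7 − 6 = 1 completes the 7 across.
R3C1 = 14 − 8 = 6 completes the 14 across.

3, 9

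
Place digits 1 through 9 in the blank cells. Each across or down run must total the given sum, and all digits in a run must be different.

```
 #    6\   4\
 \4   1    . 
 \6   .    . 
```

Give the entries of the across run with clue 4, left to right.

1 3

4 in 2 cells must be {1,3}.
R1C2 = 4 − 1 = 3 completes the 4 across.
R2C1 = 6 − 1 = 5 completes the 6 down.
R2C2 = 6 − 5 = 1 completes the 6 across.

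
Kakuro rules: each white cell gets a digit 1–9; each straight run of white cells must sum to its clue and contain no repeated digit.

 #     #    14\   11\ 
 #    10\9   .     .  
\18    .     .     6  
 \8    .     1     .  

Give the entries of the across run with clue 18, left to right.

7 5 6

No cell is forced outright now. R3C1 can only be 2 or 3 or 4 (the digits allowed by both its 8 across and its 10 down). If R3C1 = 2: that forces R2C1 = 8, R2C2 = 4, after which R3C3 would have to be in {5} for the 8 across but in {1,2,3,4} for the 11 down — contradiction. If R3C1 = 4: then R2C1 would have to be in {3,4,5,7,8,9} for the 18 across but in {6} for the 10 down — contradiction. So R3C1 = 3.
R2C1 = 10 − 3 = 7 completes the 10 down.
R2C2 = 18 − 13 = 5 completes the 18 across.
R3C3 = 8 − 4 = 4 completes the 8 across.
R1C2 = 14 − 6 = 8 completes the 14 down.
R1C3 = 9 − 8 = 1 completes the 9 across.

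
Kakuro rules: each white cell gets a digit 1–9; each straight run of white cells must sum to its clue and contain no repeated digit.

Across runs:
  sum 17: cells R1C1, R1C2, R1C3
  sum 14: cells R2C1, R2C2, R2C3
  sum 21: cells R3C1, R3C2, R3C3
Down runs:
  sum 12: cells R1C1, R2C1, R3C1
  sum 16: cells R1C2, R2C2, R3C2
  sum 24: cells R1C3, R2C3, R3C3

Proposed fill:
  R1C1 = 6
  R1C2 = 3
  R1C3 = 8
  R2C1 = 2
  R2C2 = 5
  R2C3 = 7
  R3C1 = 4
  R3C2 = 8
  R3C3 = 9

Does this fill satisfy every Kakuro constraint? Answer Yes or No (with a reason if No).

Across: 6+3+8=17; 2+5+7=14; 4+8+9=21. Down: 6+2+4=12; 3+5+8=16; 8+7+9=24. No digit repeats within any run.

Yes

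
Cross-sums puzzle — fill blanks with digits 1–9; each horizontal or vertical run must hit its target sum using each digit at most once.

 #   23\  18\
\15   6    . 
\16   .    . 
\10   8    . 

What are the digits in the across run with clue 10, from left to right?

16 in 2 cells must be {7,9}; 23 in 3 cells must be {6,8,9}.
R1C2 = 15 − 6 = 9 completes the 15 across.
R2C1 = 23 − 14 = 9 completes the 23 down.
R2C2 = 16 − 9 = 7 completes the 16 across.
R3C2 = 10 − 8 = 2 completes the 10 across.

8 2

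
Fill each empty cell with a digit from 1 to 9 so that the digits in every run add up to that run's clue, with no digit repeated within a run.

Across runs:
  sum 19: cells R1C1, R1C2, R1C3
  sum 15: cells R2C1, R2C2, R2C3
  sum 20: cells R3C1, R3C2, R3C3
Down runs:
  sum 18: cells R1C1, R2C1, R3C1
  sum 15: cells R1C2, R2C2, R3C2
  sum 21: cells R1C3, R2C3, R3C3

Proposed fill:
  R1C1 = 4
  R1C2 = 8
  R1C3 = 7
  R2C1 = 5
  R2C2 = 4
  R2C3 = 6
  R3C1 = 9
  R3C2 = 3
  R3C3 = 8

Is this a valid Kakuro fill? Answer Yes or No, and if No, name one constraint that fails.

Yes

Across: 4+8+7=19; 5+4+6=15; 9+3+8=20. Down: 4+5+9=18; 8+4+3=15; 7+6+8=21. No digit repeats within any run.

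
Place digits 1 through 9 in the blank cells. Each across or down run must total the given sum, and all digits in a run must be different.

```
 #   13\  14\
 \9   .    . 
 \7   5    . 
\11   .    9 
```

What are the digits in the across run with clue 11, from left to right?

R2C2 = 7 − 5 = 2 completes the 7 across.
R3C1 = 11 − 9 = 2 completes the 11 across.
R1C1 = 13 − 7 = 6 completes the 13 down.
R1C2 = 9 − 6 = 3 completes the 9 across.

2 9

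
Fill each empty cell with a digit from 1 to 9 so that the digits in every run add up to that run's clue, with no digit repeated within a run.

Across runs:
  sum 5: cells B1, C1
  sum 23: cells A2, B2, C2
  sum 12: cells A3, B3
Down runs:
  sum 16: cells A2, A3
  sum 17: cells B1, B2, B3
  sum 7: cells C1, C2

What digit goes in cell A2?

9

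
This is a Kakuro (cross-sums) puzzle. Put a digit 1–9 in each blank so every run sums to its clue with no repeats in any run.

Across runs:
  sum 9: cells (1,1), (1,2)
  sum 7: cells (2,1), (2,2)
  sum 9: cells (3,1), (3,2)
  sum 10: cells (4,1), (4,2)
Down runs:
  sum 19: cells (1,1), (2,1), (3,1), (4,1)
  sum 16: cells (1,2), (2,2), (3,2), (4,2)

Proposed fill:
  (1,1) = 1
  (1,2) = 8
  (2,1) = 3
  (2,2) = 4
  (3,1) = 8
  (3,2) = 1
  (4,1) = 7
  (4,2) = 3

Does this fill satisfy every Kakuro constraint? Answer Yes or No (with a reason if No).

Across: 1+8=9; 3+4=7; 8+1=9; 7+3=10. Down: 1+3+8+7=19; 8+4+1+3=16. No digit repeats within any run.

Yes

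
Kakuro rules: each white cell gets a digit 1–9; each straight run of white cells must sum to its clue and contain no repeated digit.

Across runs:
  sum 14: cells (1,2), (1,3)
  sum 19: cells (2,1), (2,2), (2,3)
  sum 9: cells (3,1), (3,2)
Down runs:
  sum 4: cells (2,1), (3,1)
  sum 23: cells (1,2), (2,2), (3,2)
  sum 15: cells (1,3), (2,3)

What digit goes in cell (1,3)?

4 in 2 cells must be {1,3}; 23 in 3 cells must be {6,8,9}.
The 19 across and the 4 down share only 3, so (2,1) = 3.
(2,2) = 9: the only remaining digit allowed by both the 19 across and the 23 down.
(2,3) = 19 − 12 = 7 completes the 19 across.
(3,1) = 4 − 3 = 1 completes the 4 down.
(3,2) = 9 − 1 = 8 completes the 9 across.
(1,2) = 23 − 17 = 6 completes the 23 down.
(1,3) = 14 − 6 = 8 completes the 14 across.

8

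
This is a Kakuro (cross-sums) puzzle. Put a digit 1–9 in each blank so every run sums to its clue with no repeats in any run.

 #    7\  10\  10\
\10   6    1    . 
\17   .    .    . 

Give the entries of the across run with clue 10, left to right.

6 1 3

R1C3 = 10 − 7 = 3 completes the 10 across.
R2C1 = 7 − 6 = 1 completes the 7 down.
R2C2 = 10 − 1 = 9 completes the 10 down.
R2C3 = 17 − 10 = 7 completes the 17 across.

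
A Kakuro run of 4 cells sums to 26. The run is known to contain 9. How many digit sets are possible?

4 distinct digits from 1–9 sum between 10 and 30.
Keeping only sets containing 9.
Enumerating: {2,7,8,9}, {3,6,8,9}, {4,5,8,9}, {4,6,7,9}.

4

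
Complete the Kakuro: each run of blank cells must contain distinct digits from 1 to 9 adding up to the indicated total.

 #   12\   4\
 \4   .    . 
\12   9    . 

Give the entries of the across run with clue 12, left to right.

9 3

4 in 2 cells must be {1,3}.
R1C1 = 12 − 9 = 3 completes the 12 down.
R1C2 = 4 − 3 = 1 completes the 4 across.
R2C2 = 12 − 9 = 3 completes the 12 across.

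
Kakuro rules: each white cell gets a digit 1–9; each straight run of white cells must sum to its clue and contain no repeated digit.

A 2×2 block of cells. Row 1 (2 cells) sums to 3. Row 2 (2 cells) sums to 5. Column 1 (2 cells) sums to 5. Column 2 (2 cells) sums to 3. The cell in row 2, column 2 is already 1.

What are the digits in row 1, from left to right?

1, 2

3 in 2 cells must be {1,2}.
(1,2) = 3 − 1 = 2 completes the 3 down.
(2,1) = 5 − 1 = 4 completes the 5 across.
(1,1) = 3 − 2 = 1 completes the 3 across.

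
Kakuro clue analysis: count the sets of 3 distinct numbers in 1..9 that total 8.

3 distinct digits from 1–9 sum between 6 and 24.
Enumerating: {1,2,5}, {1,3,4}.

2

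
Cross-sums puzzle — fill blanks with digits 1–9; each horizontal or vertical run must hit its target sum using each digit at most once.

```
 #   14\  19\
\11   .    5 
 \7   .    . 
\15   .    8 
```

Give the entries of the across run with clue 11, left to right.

R1C1 = 11 − 5 = 6 completes the 11 across.
R2C2 = 19 − 13 = 6 completes the 19 down.
R3C1 = 15 − 8 = 7 completes the 15 across.
R2C1 = 7 − 6 = 1 completes the 7 across.

6 5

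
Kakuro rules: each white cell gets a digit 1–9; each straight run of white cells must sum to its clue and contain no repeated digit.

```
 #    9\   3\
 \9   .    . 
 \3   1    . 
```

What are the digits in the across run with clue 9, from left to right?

8 1

3 in 2 cells must be {1,2}.
R1C1 = 9 − 1 = 8 completes the 9 down.
R1C2 = 9 − 8 = 1 completes the 9 across.
R2C2 = 3 − 1 = 2 completes the 3 across.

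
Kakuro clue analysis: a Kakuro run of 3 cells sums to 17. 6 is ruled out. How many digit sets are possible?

3 distinct digits from 1–9 sum between 6 and 24.
Dropping sets that contain 6.
Enumerating: {1,7,9}, {2,7,8}, {3,5,9}, {4,5,8}.

4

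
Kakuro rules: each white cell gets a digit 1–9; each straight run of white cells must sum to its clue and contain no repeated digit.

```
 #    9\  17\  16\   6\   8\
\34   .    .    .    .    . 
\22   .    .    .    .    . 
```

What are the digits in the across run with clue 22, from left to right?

3 9 7 2 1

34 in 5 cells must be {4,6,7,8,9}; 17 in 2 cells must be {8,9}; 16 in 2 cells must be {7,9}.
Only 4 fits R1C4 under both its across sum 34 and down sum 6.
R2C4 = 6 − 4 = 2 completes the 6 down.
Nothing is forced directly, so branch on R1C5, whose candidates are 6 or 7. If R1C5 = 6: then R2C5 would have to be in {1,3,4,5,6,7,8,9} for the 22 across but in {2} for the 8 down — contradiction. So R1C5 = 7.
R1C3 = 9: the only remaining digit allowed by both the 34 across and the 16 down.
R2C3 = 16 − 9 = 7 completes the 16 down.
R2C5 = 8 − 7 = 1 completes the 8 down.
Given what's placed, R1C2 must be 8 to fit the 34 across and 17 down.
R2C2 = 17 − 8 = 9 completes the 17 down.
R1C1 = 34 − 28 = 6 completes the 34 across.
R2C1 = 22 − 19 = 3 completes the 22 across.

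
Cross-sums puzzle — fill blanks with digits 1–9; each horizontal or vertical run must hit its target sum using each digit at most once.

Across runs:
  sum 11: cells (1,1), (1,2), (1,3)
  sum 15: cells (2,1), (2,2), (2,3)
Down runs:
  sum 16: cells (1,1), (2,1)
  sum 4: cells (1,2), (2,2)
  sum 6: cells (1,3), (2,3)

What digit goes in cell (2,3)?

5

16 in 2 cells must be {7,9}; 4 in 2 cells must be {1,3}.
The 11 across and the 16 down share only 7, so (1,1) = 7.
Given what's placed, (1,3) must be 1 to fit the 11 across and 6 down.
(2,1) = 16 − 7 = 9 completes the 16 down.
(2,2) = 1: the only remaining digit allowed by both the 15 across and the 4 down.
(2,3) = 15 − 10 = 5 completes the 15 across.
(1,2) = 11 − 8 = 3 completes the 11 across.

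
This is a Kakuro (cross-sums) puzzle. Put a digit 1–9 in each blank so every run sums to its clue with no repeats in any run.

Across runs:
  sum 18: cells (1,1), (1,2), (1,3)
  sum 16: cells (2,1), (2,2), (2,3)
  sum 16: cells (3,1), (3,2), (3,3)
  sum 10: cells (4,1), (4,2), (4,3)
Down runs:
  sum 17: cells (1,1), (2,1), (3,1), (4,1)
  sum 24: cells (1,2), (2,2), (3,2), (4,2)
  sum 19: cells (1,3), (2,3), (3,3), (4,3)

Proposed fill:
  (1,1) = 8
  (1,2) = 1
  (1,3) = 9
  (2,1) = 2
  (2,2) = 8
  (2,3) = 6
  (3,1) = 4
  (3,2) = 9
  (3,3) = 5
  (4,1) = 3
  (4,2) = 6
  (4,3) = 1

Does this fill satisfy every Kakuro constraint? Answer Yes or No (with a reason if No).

No — the across run (3,1)–(3,3) sums to 18, not 16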